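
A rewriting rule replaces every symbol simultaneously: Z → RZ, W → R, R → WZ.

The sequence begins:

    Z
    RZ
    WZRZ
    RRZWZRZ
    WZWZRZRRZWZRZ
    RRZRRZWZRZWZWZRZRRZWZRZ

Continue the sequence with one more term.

WZWZRZWZWZRZRRZWZRZRRZRRZWZRZWZWZRZRRZWZRZ

Applying the rule to each of the 23 symbols of RRZRRZWZRZWZWZRZRRZWZRZ gives the pieces WZ WZ RZ WZ WZ RZ R RZ WZ RZ R RZ R RZ WZ RZ WZ WZ RZ R RZ WZ RZ, which concatenate to the answer.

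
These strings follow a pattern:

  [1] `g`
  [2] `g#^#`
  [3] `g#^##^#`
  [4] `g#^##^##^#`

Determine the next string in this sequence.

The strings grow by a fixed suffix #^# each time.
So the next term is g#^##^##^#·#^#.

g#^##^##^##^#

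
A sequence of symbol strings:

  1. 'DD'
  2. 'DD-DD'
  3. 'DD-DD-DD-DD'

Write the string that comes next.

Every step duplicates the string with '-' between the halves.
Doubling DD-DD-DD-DD with '-' between the halves:

DD-DD-DD-DD-DD-DD-DD-DD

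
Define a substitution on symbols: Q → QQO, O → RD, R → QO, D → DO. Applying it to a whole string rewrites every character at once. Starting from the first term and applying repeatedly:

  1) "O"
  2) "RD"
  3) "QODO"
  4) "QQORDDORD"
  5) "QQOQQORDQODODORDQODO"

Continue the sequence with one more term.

QQOQQORDQQOQQORDQODOQQORDDORDDORDQODOQQORDDORD

φ(QQOQQORDQODODORDQODO) expands symbol-by-symbol to QQO QQO RD QQO QQO RD QO DO QQO RD DO RD DO RD QO DO QQO RD DO RD; joining the 20 pieces gives the next term.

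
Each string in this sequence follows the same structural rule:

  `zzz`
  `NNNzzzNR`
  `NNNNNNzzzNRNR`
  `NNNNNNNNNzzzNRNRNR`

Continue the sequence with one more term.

NNNNNNNNNNNNzzzNRNRNRNR

s(k+1) = NNN·s(k)·NR, so each term gains NNN as a prefix and NR as a suffix.
One more step from NNNNNNNNNzzzNRNRNR gives the answer.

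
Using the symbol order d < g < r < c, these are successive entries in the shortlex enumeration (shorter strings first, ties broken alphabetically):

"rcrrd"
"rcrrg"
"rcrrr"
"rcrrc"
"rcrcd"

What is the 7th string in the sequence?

rcrcr

Continuing the enumeration 2 steps past rcrcd: rcrcd → rcrcg → (answer).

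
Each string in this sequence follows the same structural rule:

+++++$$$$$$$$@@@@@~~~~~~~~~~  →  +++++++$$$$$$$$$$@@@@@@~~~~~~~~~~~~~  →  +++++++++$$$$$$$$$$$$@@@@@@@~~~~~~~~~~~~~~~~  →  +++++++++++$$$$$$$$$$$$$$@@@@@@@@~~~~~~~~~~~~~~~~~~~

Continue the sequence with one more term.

Reading off run lengths: + runs 5, 7, 9, 11; $ runs 8, 10, 12, 14; @ runs 5, 6, 7, 8; ~ runs 10, 13, 16, 19 — each is linear in n, where the shown terms are n = 3, 4, 5, 6.
Setting n = 7 gives 13, 16, 9, 22 characters in each block.

+++++++++++++$$$$$$$$$$$$$$$$@@@@@@@@@~~~~~~~~~~~~~~~~~~~~~~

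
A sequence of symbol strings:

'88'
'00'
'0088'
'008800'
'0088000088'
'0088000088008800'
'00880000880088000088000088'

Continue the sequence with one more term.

Each term (from the third on) is the previous term followed by the one before it: term 3 = 00·88 = 0088.
Continuing: 00880000880088000088000088 · 0088000088008800 gives term 8.

008800008800880000880000880088000088008800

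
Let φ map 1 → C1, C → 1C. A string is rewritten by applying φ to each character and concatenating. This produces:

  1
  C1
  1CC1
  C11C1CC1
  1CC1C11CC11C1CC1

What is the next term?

C11C1CC11CC1C11C1CC1C11CC11C1CC1

Applying the rule to each of the 16 symbols of 1CC1C11CC11C1CC1 gives the pieces C1 1C 1C C1 1C C1 C1 1C 1C C1 C1 1C C1 1C 1C C1, which concatenate to the answer.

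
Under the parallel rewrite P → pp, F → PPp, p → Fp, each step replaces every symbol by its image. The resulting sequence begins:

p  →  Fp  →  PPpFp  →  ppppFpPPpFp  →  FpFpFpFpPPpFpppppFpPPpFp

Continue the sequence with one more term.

Rewriting the 24 symbols of FpFpFpFpPPpFpppppFpPPpFp one by one yields PPp Fp PPp Fp PPp Fp PPp Fp pp pp Fp PPp Fp Fp Fp Fp Fp PPp Fp pp pp Fp PPp Fp; concatenated:

PPpFpPPpFpPPpFpPPpFpppppFpPPpFpFpFpFpFpPPpFpppppFpPPpFp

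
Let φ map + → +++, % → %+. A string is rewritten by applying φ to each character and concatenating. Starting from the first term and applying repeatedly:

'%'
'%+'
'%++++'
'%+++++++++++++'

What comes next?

Replace each of the 14 characters of %+++++++++++++ in place — %+ +++ +++ +++ +++ +++ +++ +++ +++ +++ +++ +++ +++ +++ — and concatenate.

%++++++++++++++++++++++++++++++++++++++++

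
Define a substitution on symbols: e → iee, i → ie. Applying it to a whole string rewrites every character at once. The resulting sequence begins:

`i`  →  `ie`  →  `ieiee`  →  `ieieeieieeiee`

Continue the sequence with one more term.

Rewriting the 13 symbols of ieieeieieeiee one by one yields ie iee ie iee iee ie iee ie iee iee ie iee iee; concatenated:

ieieeieieeieeieieeieieeieeieieeiee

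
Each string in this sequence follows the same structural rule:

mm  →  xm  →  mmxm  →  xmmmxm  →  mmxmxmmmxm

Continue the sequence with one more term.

This is a Fibonacci-style word recurrence s(k) = s(k−2)·s(k−1): e.g. mm·xm = mmxm.
So term 6 is xmmmxm·mmxmxmmmxm.

xmmmxmmmxmxmmmxm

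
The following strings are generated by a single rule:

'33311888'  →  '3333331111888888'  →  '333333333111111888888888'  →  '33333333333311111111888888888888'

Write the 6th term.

333333333333333333111111111111888888888888888888

Reading off run lengths: 3 runs 3, 6, 9, 12; 1 runs 2, 4, 6, 8; 8 runs 3, 6, 9, 12 — each is linear in n (n = 1, 2, …).
At n = 6 the blocks have lengths 18, 12, 18.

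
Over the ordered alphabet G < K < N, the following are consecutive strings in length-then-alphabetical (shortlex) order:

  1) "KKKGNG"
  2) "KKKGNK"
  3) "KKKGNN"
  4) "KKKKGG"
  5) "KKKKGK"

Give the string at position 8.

KKKKKK

Advancing 3 positions from KKKKGK through KKKKGK → KKKKGN → KKKKKG reaches term 8.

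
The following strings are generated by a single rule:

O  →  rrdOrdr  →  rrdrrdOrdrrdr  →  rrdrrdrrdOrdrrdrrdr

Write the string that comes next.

Every step adds rrd to the front and rdr to the end of the previous string.
Applying this once more to rrdrrdrrdOrdrrdrrdr:

rrdrrdrrdrrdOrdrrdrrdrrdr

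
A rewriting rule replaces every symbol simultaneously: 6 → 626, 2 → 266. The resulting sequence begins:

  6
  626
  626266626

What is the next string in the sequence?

626266626266626626626266626

Rewriting each symbol of 626266626: 6→626, 2→266, 6→626, 2→266, 6→626, 6→626, 6→626, 2→266, 6→626, which concatenates to 626 266 626 266 626 626 626 266 626.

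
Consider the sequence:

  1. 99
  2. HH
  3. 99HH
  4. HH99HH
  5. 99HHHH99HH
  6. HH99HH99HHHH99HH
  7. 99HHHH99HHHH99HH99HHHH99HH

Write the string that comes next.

HH99HH99HHHH99HH99HHHH99HHHH99HH99HHHH99HH

From term 3 onward, concatenate the second-to-last term with the last: 99·HH = 99HH, HH·99HH = HH99HH, …
So term 8 is HH99HH99HHHH99HH·99HHHH99HHHH99HH99HHHH99HH.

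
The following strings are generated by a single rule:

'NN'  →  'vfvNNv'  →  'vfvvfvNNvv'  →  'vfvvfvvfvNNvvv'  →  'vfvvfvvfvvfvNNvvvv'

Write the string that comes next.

vfvvfvvfvvfvvfvNNvvvvv

s(k+1) = vfv·s(k)·v, so each term gains vfv as a prefix and v as a suffix.
So the next term is vfv·vfvvfvvfvvfvNNvvvv·v.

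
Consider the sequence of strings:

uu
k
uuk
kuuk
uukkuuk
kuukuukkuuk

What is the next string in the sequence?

uukkuukkuukuukkuuk

Each term (from the third on) is the two preceding terms concatenated in order: term 3 = uu·k = uuk.
Continuing: uukkuuk · kuukuukkuuk gives term 7.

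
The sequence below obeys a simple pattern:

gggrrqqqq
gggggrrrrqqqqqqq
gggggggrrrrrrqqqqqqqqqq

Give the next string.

Term n consists of 2n+1 g's, followed by 2n r's, followed by 3n+1 q's (n = 1, 2, …).
For the next term, n = 4, so the run lengths are 9, 8, 13.

gggggggggrrrrrrrrqqqqqqqqqqqqq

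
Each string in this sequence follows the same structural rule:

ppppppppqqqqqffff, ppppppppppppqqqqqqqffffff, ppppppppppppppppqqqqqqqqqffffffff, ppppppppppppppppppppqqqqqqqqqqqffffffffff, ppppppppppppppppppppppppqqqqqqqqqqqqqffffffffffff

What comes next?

The n-th term is 4n p's then 2n+1 q's then 2n f's, where the shown terms are n = 2, 3, 4, 5, 6.
For the next term, n = 7, so the run lengths are 28, 15, 14.

ppppppppppppppppppppppppppppqqqqqqqqqqqqqqqffffffffffffff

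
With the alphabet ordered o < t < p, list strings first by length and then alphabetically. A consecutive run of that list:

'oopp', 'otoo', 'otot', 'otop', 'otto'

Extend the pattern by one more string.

ottt

Treat otto as a base-3 numeral over the given alphabet and add one, carrying through any trailing p's.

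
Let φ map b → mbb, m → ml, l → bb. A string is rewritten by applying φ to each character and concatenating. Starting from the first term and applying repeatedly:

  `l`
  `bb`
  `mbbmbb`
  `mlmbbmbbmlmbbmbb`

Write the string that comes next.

Rewriting the 16 symbols of mlmbbmbbmlmbbmbb one by one yields ml bb ml mbb mbb ml mbb mbb ml bb ml mbb mbb ml mbb mbb; concatenated:

mlbbmlmbbmbbmlmbbmbbmlbbmlmbbmbbmlmbbmbb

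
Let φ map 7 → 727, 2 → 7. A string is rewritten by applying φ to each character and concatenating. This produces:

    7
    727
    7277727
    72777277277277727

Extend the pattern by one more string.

Replace each of the 17 characters of 72777277277277727 in place — 727 7 727 727 727 7 727 727 7 727 727 7 727 727 727 7 727 — and concatenate.

72777277277277727727772772777277277277727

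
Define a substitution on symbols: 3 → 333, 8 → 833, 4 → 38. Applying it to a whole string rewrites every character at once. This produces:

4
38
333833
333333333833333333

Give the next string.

Replace each of the 18 characters of 333333333833333333 in place — 333 333 333 333 333 333 333 333 333 833 333 333 333 333 333 333 333 333 — and concatenate.

333333333333333333333333333833333333333333333333333333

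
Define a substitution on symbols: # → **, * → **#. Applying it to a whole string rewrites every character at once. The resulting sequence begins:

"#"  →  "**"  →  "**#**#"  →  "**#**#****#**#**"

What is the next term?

**#**#****#**#****#**#**#**#****#**#****#**#

Applying the rule to each of the 16 symbols of **#**#****#**#** gives the pieces **# **# ** **# **# ** **# **# **# **# ** **# **# ** **# **#, which concatenate to the answer.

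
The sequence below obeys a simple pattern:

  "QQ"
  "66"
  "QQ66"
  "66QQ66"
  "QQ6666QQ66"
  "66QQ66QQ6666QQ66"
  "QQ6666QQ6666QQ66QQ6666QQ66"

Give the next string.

This is a Fibonacci-style word recurrence s(k) = s(k−2)·s(k−1): e.g. QQ·66 = QQ66.
The next term joins 66QQ66QQ6666QQ66 and QQ6666QQ6666QQ66QQ6666QQ66.

66QQ66QQ6666QQ66QQ6666QQ6666QQ66QQ6666QQ66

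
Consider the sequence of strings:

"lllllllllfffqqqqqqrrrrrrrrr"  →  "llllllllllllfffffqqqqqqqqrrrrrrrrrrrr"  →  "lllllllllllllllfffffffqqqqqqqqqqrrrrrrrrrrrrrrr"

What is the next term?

llllllllllllllllllfffffffffqqqqqqqqqqqqrrrrrrrrrrrrrrrrrr

The n-th term is 3n+3 l's then 2n-1 f's then 2n+2 q's then 3n+3 r's, where the shown terms are n = 2, 3, 4.
For the next term, n = 5, so the run lengths are 18, 9, 12, 18.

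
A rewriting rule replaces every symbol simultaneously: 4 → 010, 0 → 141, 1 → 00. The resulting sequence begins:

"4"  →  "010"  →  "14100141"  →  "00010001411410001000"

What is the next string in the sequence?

141141141001411411410001000000100014114114100141141141

Replace each of the 20 characters of 00010001411410001000 in place — 141 141 141 00 141 141 141 00 010 00 00 010 00 141 141 141 00 141 141 141 — and concatenate.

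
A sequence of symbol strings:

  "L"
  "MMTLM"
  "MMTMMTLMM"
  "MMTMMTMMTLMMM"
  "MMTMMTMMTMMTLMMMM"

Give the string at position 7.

Every step adds MMT to the front and M to the end of the previous string.
From MMTMMTMMTMMTLMMMM, 2 further steps: MMTMMTMMTMMTLMMMM → MMTMMTMMTMMTMMTLMMMMM → (answer).

MMTMMTMMTMMTMMTMMTLMMMMMM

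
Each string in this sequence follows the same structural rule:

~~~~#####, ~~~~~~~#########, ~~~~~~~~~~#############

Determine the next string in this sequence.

~~~~~~~~~~~~~#################

Term n consists of 3n+1 ~'s, followed by 4n+1 #'s (n = 1, 2, …).
Setting n = 4 gives 13, 17 characters in each block.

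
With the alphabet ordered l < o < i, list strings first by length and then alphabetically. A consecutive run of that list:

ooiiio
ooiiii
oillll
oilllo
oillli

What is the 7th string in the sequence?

oilloo

Stepping forward 2 times from oillli: oillli → oillol, then the target.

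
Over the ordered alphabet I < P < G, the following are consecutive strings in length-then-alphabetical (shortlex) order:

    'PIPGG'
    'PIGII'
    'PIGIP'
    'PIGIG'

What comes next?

PIGPI

Treat PIGIG as a base-3 numeral over the given alphabet and add one, carrying through any trailing G's.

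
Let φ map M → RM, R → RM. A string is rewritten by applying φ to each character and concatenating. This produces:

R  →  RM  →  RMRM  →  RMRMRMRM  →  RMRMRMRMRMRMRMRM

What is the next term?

Replace each of the 16 characters of RMRMRMRMRMRMRMRM in place — RM RM RM RM RM RM RM RM RM RM RM RM RM RM RM RM — and concatenate.

RMRMRMRMRMRMRMRMRMRMRMRMRMRMRMRM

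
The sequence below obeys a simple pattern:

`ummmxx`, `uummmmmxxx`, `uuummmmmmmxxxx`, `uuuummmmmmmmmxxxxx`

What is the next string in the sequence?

uuuuummmmmmmmmmmxxxxxx

The n-th term is n u's then 2n+1 m's then n+1 x's (n = 1, 2, …).
At n = 5 the blocks have lengths 5, 11, 6.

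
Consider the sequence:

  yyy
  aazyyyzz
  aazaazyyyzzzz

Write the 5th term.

Every step adds aaz to the front and zz to the end of the previous string.
From aazaazyyyzzzz, 2 further steps: aazaazyyyzzzz → aazaazaazyyyzzzzzz → (answer).

aazaazaazaazyyyzzzzzzzz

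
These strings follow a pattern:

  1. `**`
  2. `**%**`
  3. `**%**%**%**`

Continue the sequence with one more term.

s(k+1) = s(k)·%·s(k) — each term doubles the last with '%' between the halves.
Doubling **%**%**%** with '%' between the halves:

**%**%**%**%**%**%**%**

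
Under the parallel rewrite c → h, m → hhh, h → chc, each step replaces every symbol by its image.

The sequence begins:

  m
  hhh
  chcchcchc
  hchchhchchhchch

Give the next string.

Applying the rule to each of the 15 symbols of hchchhchchhchch gives the pieces chc h chc h chc chc h chc h chc chc h chc h chc, which concatenate to the answer.

chchchchchcchchchchchcchchchchchc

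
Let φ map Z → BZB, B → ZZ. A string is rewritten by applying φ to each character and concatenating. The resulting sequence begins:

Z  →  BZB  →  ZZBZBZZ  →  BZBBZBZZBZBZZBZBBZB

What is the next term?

Rewriting the 19 symbols of BZBBZBZZBZBZZBZBBZB one by one yields ZZ BZB ZZ ZZ BZB ZZ BZB BZB ZZ BZB ZZ BZB BZB ZZ BZB ZZ ZZ BZB ZZ; concatenated:

ZZBZBZZZZBZBZZBZBBZBZZBZBZZBZBBZBZZBZBZZZZBZBZZ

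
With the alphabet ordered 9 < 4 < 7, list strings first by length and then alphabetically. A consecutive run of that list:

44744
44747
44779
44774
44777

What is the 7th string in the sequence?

Advancing 2 positions from 44777 through 44777 → 47999 reaches term 7.

47994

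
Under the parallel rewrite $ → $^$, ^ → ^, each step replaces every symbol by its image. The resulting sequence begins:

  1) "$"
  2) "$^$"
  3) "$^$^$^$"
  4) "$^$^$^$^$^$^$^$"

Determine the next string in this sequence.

Applying the rule to each of the 15 symbols of $^$^$^$^$^$^$^$ gives the pieces $^$ ^ $^$ ^ $^$ ^ $^$ ^ $^$ ^ $^$ ^ $^$ ^ $^$, which concatenate to the answer.

$^$^$^$^$^$^$^$^$^$^$^$^$^$^$^$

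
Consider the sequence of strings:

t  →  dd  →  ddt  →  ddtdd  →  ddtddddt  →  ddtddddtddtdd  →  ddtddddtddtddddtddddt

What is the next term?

Each term (from the third on) is the previous term followed by the one before it: term 3 = dd·t = ddt.
So term 8 is ddtddddtddtddddtddddt·ddtddddtddtdd.

ddtddddtddtddddtddddtddtddddtddtdd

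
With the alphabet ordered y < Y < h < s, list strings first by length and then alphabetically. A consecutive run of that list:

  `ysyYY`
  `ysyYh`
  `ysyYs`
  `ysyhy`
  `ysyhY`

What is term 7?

ysyhs

Stepping forward 2 times from ysyhY: ysyhY → ysyhh, then the target.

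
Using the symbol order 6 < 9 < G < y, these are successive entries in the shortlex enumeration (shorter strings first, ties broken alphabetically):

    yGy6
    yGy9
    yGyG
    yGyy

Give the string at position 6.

Advancing 2 positions from yGyy through yGyy → yy66 reaches term 6.

yy69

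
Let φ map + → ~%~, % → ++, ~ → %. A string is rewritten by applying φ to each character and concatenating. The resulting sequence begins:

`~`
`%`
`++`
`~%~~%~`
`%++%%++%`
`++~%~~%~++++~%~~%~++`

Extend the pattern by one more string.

~%~~%~%++%%++%~%~~%~~%~~%~%++%%++%~%~~%~

Applying the rule to each of the 20 symbols of ++~%~~%~++++~%~~%~++ gives the pieces ~%~ ~%~ % ++ % % ++ % ~%~ ~%~ ~%~ ~%~ % ++ % % ++ % ~%~ ~%~, which concatenate to the answer.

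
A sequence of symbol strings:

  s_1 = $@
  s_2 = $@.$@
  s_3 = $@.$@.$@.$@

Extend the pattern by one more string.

Each string is two copies of the previous one joined by '.'.
Doubling $@.$@.$@.$@ with '.' between the halves:

$@.$@.$@.$@.$@.$@.$@.$@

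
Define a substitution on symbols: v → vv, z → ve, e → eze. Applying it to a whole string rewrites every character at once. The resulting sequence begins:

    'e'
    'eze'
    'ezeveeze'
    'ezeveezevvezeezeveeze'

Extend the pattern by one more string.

ezeveezevvezeezeveezevvvvezeveezeezeveezevvezeezeveeze

Applying the rule to each of the 21 symbols of ezeveezevvezeezeveeze gives the pieces eze ve eze vv eze eze ve eze vv vv eze ve eze eze ve eze vv eze eze ve eze, which concatenate to the answer.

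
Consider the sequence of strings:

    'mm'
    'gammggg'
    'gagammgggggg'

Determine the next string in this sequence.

gagagammggggggggg

Every step adds ga to the front and ggg to the end of the previous string.
One more step from gagammgggggg gives the answer.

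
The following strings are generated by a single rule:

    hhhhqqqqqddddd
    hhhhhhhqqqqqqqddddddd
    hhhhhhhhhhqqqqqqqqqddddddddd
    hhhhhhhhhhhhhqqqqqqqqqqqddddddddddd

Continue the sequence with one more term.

Each string has the form h^{3n+1} q^{2n+3} d^{2n+3} (n = 1, 2, …).
At n = 5 the blocks have lengths 16, 13, 13.

hhhhhhhhhhhhhhhhqqqqqqqqqqqqqddddddddddddd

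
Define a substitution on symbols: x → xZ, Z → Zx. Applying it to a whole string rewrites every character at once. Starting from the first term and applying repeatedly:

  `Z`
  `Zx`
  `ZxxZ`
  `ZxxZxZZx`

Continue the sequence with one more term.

Apply φ to ZxxZxZZx symbol by symbol: Z→Zx, x→xZ, x→xZ, Z→Zx, x→xZ, Z→Zx, Z→Zx, x→xZ; joined: Zx xZ xZ Zx xZ Zx Zx xZ.

ZxxZxZZxxZZxZxxZ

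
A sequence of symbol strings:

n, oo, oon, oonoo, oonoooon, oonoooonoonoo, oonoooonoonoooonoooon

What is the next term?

oonoooonoonoooonoooonoonoooonoonoo

This is a Fibonacci-style word recurrence s(k) = s(k−1)·s(k−2): e.g. oo·n = oon.
Continuing: oonoooonoonoooonoooon · oonoooonoonoo gives term 8.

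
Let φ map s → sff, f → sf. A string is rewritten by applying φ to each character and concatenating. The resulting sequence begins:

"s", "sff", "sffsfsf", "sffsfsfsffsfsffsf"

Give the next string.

φ(sffsfsfsffsfsffsf) expands symbol-by-symbol to sff sf sf sff sf sff sf sff sf sf sff sf sff sf sf sff sf; joining the 17 pieces gives the next term.

sffsfsfsffsfsffsfsffsfsfsffsfsffsfsfsffsf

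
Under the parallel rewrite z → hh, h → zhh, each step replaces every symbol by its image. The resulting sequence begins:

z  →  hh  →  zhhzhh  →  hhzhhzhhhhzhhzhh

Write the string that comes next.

φ(hhzhhzhhhhzhhzhh) expands symbol-by-symbol to zhh zhh hh zhh zhh hh zhh zhh zhh zhh hh zhh zhh hh zhh zhh; joining the 16 pieces gives the next term.

zhhzhhhhzhhzhhhhzhhzhhzhhzhhhhzhhzhhhhzhhzhh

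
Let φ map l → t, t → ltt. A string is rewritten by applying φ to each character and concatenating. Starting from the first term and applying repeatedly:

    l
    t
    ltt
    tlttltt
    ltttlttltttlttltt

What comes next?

φ(ltttlttltttlttltt) expands symbol-by-symbol to t ltt ltt ltt t ltt ltt t ltt ltt ltt t ltt ltt t ltt ltt; joining the 17 pieces gives the next term.

tlttlttltttlttltttlttlttltttlttltttlttltt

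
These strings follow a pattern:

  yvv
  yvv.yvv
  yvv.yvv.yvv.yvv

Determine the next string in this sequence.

s(k+1) = s(k)·.·s(k) — each term doubles the last with '.' between the halves.
One more doubling of yvv.yvv.yvv.yvv gives the answer.

yvv.yvv.yvv.yvv.yvv.yvv.yvv.yvv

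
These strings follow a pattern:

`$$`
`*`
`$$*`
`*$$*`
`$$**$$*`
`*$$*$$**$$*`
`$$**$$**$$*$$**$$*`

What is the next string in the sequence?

This is a Fibonacci-style word recurrence s(k) = s(k−2)·s(k−1): e.g. $$·* = $$*.
The next term joins *$$*$$**$$* and $$**$$**$$*$$**$$*.

*$$*$$**$$*$$**$$**$$*$$**$$*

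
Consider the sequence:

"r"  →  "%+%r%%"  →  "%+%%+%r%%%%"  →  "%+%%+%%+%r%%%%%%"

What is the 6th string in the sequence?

Every step adds %+% to the front and %% to the end of the previous string.
From %+%%+%%+%r%%%%%%, 2 further steps: %+%%+%%+%r%%%%%% → %+%%+%%+%%+%r%%%%%%%% → (answer).

%+%%+%%+%%+%%+%r%%%%%%%%%%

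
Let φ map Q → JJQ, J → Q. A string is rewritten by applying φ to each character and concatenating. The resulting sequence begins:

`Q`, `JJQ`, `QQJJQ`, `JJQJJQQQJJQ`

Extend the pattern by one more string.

Expanding JJQJJQQQJJQ: J→Q, J→Q, Q→JJQ, J→Q, J→Q, Q→JJQ, Q→JJQ, Q→JJQ, J→Q, J→Q, Q→JJQ. Concatenated: Q Q JJQ Q Q JJQ JJQ JJQ Q Q JJQ.

QQJJQQQJJQJJQJJQQQJJQ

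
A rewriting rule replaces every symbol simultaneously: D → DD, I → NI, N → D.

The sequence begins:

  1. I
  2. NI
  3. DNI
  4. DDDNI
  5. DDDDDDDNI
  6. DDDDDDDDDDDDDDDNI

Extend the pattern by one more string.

DDDDDDDDDDDDDDDDDDDDDDDDDDDDDDDNI

Replace each of the 17 characters of DDDDDDDDDDDDDDDNI in place — DD DD DD DD DD DD DD DD DD DD DD DD DD DD DD D NI — and concatenate.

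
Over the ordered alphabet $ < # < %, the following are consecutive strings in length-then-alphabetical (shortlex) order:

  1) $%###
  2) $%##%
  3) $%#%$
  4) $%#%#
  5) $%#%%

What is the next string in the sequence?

$%%$$

Treat $%#%% as a base-3 numeral over the given alphabet and add one, carrying through any trailing %'s.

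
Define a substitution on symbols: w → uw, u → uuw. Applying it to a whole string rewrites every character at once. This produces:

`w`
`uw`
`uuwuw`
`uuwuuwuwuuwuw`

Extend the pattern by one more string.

Rewriting the 13 symbols of uuwuuwuwuuwuw one by one yields uuw uuw uw uuw uuw uw uuw uw uuw uuw uw uuw uw; concatenated:

uuwuuwuwuuwuuwuwuuwuwuuwuuwuwuuwuw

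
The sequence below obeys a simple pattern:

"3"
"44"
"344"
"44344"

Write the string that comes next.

Each term (from the third on) is the two preceding terms concatenated in order: term 3 = 3·44 = 344.
So term 5 is 344·44344.

34444344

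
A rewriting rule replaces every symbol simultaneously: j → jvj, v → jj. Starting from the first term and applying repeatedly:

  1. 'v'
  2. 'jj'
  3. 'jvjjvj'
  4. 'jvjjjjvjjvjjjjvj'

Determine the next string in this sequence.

φ(jvjjjjvjjvjjjjvj) expands symbol-by-symbol to jvj jj jvj jvj jvj jvj jj jvj jvj jj jvj jvj jvj jvj jj jvj; joining the 16 pieces gives the next term.

jvjjjjvjjvjjvjjvjjjjvjjvjjjjvjjvjjvjjvjjjjvj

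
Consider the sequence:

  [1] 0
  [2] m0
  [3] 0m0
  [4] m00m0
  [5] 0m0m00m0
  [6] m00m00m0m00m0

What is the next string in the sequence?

Each term (from the third on) is the two preceding terms concatenated in order: term 3 = 0·m0 = 0m0.
The next term joins 0m0m00m0 and m00m00m0m00m0.

0m0m00m0m00m00m0m00m0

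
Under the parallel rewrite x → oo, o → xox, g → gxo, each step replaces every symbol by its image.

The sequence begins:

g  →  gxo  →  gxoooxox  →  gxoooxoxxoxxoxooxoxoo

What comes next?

Rewriting the 21 symbols of gxoooxoxxoxxoxooxoxoo one by one yields gxo oo xox xox xox oo xox oo oo xox oo oo xox oo xox xox oo xox oo xox xox; concatenated:

gxoooxoxxoxxoxooxoxooooxoxooooxoxooxoxxoxooxoxooxoxxox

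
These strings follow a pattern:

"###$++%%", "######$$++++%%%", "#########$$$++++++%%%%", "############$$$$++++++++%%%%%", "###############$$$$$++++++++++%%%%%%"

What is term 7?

#####################$$$$$$$++++++++++++++%%%%%%%%

Reading off run lengths: # runs 3, 6, 9, 12, 15; $ runs 1, 2, 3, 4, 5; + runs 2, 4, 6, 8, 10; % runs 2, 3, 4, 5, 6 — each is linear in n (n = 1, 2, …).
For term 7, n = 7, so the run lengths are 21, 7, 14, 8.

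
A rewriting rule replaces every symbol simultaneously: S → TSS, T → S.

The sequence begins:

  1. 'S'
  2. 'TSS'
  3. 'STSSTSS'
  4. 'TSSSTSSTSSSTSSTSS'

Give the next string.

Applying the rule to each of the 17 symbols of TSSSTSSTSSSTSSTSS gives the pieces S TSS TSS TSS S TSS TSS S TSS TSS TSS S TSS TSS S TSS TSS, which concatenate to the answer.

STSSTSSTSSSTSSTSSSTSSTSSTSSSTSSTSSSTSSTSS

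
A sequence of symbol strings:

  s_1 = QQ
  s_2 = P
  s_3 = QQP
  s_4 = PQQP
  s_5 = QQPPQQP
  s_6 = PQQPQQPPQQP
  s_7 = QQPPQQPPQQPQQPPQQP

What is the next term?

Each term (from the third on) is the two preceding terms concatenated in order: term 3 = QQ·P = QQP.
So term 8 is PQQPQQPPQQP·QQPPQQPPQQPQQPPQQP.

PQQPQQPPQQPQQPPQQPPQQPQQPPQQP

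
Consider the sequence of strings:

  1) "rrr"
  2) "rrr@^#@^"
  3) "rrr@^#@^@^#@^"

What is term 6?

Each term is the previous one with @^#@^ appended.
From rrr@^#@^@^#@^, 3 further steps: rrr@^#@^@^#@^ → rrr@^#@^@^#@^@^#@^ → rrr@^#@^@^#@^@^#@^@^#@^ → (answer).

rrr@^#@^@^#@^@^#@^@^#@^@^#@^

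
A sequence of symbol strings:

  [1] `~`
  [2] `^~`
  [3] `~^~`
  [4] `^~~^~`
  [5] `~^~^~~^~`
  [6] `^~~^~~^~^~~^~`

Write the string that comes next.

From term 3 onward, concatenate the second-to-last term with the last: ~·^~ = ~^~, ^~·~^~ = ^~~^~, …
So term 7 is ~^~^~~^~·^~~^~~^~^~~^~.

~^~^~~^~^~~^~~^~^~~^~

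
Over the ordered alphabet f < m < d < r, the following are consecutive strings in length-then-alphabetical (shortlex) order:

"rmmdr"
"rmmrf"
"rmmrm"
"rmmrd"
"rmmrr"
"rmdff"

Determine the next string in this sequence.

rmdfm

Treat rmdff as a base-4 numeral over the given alphabet and add one, carrying through any trailing r's.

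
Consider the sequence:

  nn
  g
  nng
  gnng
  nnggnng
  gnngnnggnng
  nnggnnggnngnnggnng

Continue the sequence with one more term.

This is a Fibonacci-style word recurrence s(k) = s(k−2)·s(k−1): e.g. nn·g = nng.
The next term joins gnngnnggnng and nnggnnggnngnnggnng.

gnngnnggnngnnggnnggnngnnggnng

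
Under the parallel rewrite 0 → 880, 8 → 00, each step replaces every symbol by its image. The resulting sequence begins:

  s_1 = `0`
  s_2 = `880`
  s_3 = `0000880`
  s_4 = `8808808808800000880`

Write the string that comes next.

00008800000880000088000008808808808808800000880

Replace each of the 19 characters of 8808808808800000880 in place — 00 00 880 00 00 880 00 00 880 00 00 880 880 880 880 880 00 00 880 — and concatenate.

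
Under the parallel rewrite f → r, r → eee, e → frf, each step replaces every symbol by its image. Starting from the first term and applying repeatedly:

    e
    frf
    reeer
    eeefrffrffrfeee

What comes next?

Applying the rule to each of the 15 symbols of eeefrffrffrfeee gives the pieces frf frf frf r eee r r eee r r eee r frf frf frf, which concatenate to the answer.

frffrffrfreeerreeerreeerfrffrffrf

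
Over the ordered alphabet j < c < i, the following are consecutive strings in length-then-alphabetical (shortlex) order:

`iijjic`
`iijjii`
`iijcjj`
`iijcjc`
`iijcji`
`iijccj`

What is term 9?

iijcij

Continuing the enumeration 3 steps past iijccj: iijccj → iijccc → iijcci → (answer).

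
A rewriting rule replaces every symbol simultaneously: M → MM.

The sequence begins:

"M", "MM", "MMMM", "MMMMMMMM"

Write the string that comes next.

MMMMMMMMMMMMMMMM

Rewriting each symbol of MMMMMMMM: M→MM, M→MM, M→MM, M→MM, M→MM, M→MM, M→MM, M→MM, which concatenates to MM MM MM MM MM MM MM MM.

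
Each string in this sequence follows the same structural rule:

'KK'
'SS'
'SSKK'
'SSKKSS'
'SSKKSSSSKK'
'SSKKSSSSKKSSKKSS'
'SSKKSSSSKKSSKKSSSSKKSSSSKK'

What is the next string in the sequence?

From term 3 onward, concatenate the last term with the second-to-last: SS·KK = SSKK, SSKK·SS = SSKKSS, …
The next term joins SSKKSSSSKKSSKKSSSSKKSSSSKK and SSKKSSSSKKSSKKSS.

SSKKSSSSKKSSKKSSSSKKSSSSKKSSKKSSSSKKSSKKSS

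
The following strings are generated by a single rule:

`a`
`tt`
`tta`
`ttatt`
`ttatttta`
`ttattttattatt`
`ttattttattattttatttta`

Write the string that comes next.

Each term (from the third on) is the previous term followed by the one before it: term 3 = tt·a = tta.
So term 8 is ttattttattattttatttta·ttattttattatt.

ttattttattattttattttattattttattatt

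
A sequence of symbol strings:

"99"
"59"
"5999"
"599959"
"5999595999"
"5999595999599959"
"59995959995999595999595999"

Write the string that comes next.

From term 3 onward, concatenate the last term with the second-to-last: 59·99 = 5999, 5999·59 = 599959, …
The next term joins 59995959995999595999595999 and 5999595999599959.

599959599959995959995959995999595999599959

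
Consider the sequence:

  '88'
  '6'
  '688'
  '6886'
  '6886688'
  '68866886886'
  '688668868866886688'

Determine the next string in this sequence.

68866886886688668868866886886

This is a Fibonacci-style word recurrence s(k) = s(k−1)·s(k−2): e.g. 6·88 = 688.
So term 8 is 688668868866886688·68866886886.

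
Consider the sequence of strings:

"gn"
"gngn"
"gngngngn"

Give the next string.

gngngngngngngngn

Each string is two copies of the previous one concatenated.
So the next term is two copies of gngngngn.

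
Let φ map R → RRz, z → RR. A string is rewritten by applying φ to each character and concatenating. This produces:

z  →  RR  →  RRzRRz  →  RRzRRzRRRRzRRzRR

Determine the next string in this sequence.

RRzRRzRRRRzRRzRRRRzRRzRRzRRzRRRRzRRzRRRRzRRz

Applying the rule to each of the 16 symbols of RRzRRzRRRRzRRzRR gives the pieces RRz RRz RR RRz RRz RR RRz RRz RRz RRz RR RRz RRz RR RRz RRz, which concatenate to the answer.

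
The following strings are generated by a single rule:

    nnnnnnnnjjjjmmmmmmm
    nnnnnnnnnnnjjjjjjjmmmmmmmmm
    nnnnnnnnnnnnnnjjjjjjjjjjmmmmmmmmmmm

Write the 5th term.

nnnnnnnnnnnnnnnnnnnnjjjjjjjjjjjjjjjjmmmmmmmmmmmmmmm

Reading off run lengths: n runs 8, 11, 14; j runs 4, 7, 10; m runs 7, 9, 11 — each is linear in n, where the shown terms are n = 2, 3, 4.
At n = 6 the blocks have lengths 20, 16, 15.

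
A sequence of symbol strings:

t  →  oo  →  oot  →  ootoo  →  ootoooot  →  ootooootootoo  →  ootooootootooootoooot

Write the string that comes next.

From term 3 onward, concatenate the last term with the second-to-last: oo·t = oot, oot·oo = ootoo, …
Continuing: ootooootootooootoooot · ootooootootoo gives term 8.

ootooootootooootooootootooootootoo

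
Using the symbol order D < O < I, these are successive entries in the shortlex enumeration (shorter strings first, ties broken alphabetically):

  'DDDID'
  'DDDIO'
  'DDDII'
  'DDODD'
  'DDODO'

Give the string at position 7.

DDOOD

Advancing 2 positions from DDODO through DDODO → DDODI reaches term 7.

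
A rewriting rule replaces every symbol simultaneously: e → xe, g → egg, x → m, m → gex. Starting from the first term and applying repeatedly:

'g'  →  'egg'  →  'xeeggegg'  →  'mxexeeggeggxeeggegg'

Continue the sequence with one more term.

Rewriting the 19 symbols of mxexeeggeggxeeggegg one by one yields gex m xe m xe xe egg egg xe egg egg m xe xe egg egg xe egg egg; concatenated:

gexmxemxexeeggeggxeeggeggmxexeeggeggxeeggegg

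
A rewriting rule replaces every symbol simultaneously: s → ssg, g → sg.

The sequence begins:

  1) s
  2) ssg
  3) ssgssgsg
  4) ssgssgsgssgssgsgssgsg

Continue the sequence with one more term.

φ(ssgssgsgssgssgsgssgsg) expands symbol-by-symbol to ssg ssg sg ssg ssg sg ssg sg ssg ssg sg ssg ssg sg ssg sg ssg ssg sg ssg sg; joining the 21 pieces gives the next term.

ssgssgsgssgssgsgssgsgssgssgsgssgssgsgssgsgssgssgsgssgsg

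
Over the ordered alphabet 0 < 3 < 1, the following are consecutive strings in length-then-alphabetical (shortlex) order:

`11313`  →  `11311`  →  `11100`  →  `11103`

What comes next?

11101

The successor of 11103 increments the rightmost position that isn't already 1 and resets every position after it to 0.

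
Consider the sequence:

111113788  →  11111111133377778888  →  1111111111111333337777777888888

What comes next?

111111111111111113333333777777777788888888

Reading off run lengths: 1 runs 5, 9, 13; 3 runs 1, 3, 5; 7 runs 1, 4, 7; 8 runs 2, 4, 6 — each is linear in n (n = 1, 2, …).
For the next term, n = 4, so the run lengths are 17, 7, 10, 8.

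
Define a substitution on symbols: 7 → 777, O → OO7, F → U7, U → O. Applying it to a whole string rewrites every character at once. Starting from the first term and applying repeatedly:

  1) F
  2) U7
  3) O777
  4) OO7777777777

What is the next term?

Apply φ to OO7777777777 symbol by symbol: O→OO7, O→OO7, 7→777, 7→777, 7→777, 7→777, 7→777, 7→777, 7→777, 7→777, 7→777, 7→777; joined: OO7 OO7 777 777 777 777 777 777 777 777 777 777.

OO7OO7777777777777777777777777777777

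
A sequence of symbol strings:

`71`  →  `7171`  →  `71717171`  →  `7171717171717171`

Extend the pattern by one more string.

Each string is two copies of the previous one concatenated.
One more doubling of 7171717171717171 gives the answer.

71717171717171717171717171717171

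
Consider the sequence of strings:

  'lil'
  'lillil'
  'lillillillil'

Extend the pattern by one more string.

s(k+1) = s(k)·s(k) — each term doubles the last.
Doubling lillillillil:

lillillillillillillillil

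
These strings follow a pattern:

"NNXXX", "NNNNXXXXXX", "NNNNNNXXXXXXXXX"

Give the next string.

The n-th term is 2n N's then 3n X's (n = 1, 2, …).
For the next term, n = 4, so the run lengths are 8, 12.

NNNNNNNNXXXXXXXXXXXX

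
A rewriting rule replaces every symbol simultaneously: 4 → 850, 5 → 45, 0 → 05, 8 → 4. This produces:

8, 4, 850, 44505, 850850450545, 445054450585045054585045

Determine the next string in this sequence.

Rewriting the 24 symbols of 445054450585045054585045 one by one yields 850 850 45 05 45 850 850 45 05 45 4 45 05 850 45 05 45 850 45 4 45 05 850 45; concatenated:

85085045054585085045054544505850450545850454450585045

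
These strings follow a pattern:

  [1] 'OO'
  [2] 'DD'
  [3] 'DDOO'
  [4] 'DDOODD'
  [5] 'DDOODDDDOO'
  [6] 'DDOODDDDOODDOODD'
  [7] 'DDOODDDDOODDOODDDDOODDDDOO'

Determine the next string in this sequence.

Each term (from the third on) is the previous term followed by the one before it: term 3 = DD·OO = DDOO.
Continuing: DDOODDDDOODDOODDDDOODDDDOO · DDOODDDDOODDOODD gives term 8.

DDOODDDDOODDOODDDDOODDDDOODDOODDDDOODDOODD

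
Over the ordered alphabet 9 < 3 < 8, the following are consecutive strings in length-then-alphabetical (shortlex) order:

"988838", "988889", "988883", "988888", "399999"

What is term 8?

399939

Stepping forward 3 times from 399999: 399999 → 399993 → 399998, then the target.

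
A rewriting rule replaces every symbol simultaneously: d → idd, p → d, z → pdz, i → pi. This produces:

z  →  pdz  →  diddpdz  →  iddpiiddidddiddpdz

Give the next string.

piiddidddpipiiddiddpiiddiddiddpiiddidddiddpdz

Replace each of the 18 characters of iddpiiddidddiddpdz in place — pi idd idd d pi pi idd idd pi idd idd idd pi idd idd d idd pdz — and concatenate.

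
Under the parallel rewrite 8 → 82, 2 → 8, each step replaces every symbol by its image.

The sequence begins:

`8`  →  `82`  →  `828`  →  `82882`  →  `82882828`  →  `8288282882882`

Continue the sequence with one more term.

Applying the rule to each of the 13 symbols of 8288282882882 gives the pieces 82 8 82 82 8 82 8 82 82 8 82 82 8, which concatenate to the answer.

828828288288282882828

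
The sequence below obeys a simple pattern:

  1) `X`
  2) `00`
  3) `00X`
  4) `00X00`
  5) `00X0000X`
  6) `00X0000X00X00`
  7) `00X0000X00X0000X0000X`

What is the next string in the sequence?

From term 3 onward, concatenate the last term with the second-to-last: 00·X = 00X, 00X·00 = 00X00, …
The next term joins 00X0000X00X0000X0000X and 00X0000X00X00.

00X0000X00X0000X0000X00X0000X00X00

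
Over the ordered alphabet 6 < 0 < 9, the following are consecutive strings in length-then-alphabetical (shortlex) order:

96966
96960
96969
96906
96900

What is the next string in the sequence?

96909

Treat 96900 as a base-3 numeral over the given alphabet and add one, carrying through any trailing 9's.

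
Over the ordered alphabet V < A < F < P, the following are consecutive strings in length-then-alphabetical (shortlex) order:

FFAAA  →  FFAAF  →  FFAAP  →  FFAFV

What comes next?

The successor of FFAFV increments the rightmost position that isn't already P and resets every position after it to V.

FFAFA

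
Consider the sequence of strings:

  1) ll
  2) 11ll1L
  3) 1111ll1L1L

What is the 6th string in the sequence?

Each term wraps the previous one in 11 on the left and 1L on the right.
From 1111ll1L1L, 3 further steps: 1111ll1L1L → 111111ll1L1L1L → 11111111ll1L1L1L1L → (answer).

1111111111ll1L1L1L1L1L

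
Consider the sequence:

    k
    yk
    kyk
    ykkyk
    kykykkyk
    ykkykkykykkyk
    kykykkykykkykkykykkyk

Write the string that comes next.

Each term (from the third on) is the two preceding terms concatenated in order: term 3 = k·yk = kyk.
So term 8 is ykkykkykykkyk·kykykkykykkykkykykkyk.

ykkykkykykkykkykykkykykkykkykykkyk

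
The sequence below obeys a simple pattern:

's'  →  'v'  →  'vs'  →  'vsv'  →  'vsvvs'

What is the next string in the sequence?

This is a Fibonacci-style word recurrence s(k) = s(k−1)·s(k−2): e.g. v·s = vs.
So term 6 is vsvvs·vsv.

vsvvsvsv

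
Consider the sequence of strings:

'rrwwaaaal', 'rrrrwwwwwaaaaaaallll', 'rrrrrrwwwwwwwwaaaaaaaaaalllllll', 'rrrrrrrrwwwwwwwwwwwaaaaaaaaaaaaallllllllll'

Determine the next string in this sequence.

Term n consists of 2n r's, followed by 3n-1 w's, followed by 3n+1 a's, followed by 3n-2 l's (n = 1, 2, …).
At n = 5 the blocks have lengths 10, 14, 16, 13.

rrrrrrrrrrwwwwwwwwwwwwwwaaaaaaaaaaaaaaaalllllllllllll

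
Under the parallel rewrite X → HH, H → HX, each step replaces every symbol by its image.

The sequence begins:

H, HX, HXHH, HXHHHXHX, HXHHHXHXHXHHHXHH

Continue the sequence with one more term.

Applying the rule to each of the 16 symbols of HXHHHXHXHXHHHXHH gives the pieces HX HH HX HX HX HH HX HH HX HH HX HX HX HH HX HX, which concatenate to the answer.

HXHHHXHXHXHHHXHHHXHHHXHXHXHHHXHX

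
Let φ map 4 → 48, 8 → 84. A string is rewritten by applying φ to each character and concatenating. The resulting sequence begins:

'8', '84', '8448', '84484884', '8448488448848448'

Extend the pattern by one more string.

84484884488484484884844884484884

Replace each of the 16 characters of 8448488448848448 in place — 84 48 48 84 48 84 84 48 48 84 84 48 84 48 48 84 — and concatenate.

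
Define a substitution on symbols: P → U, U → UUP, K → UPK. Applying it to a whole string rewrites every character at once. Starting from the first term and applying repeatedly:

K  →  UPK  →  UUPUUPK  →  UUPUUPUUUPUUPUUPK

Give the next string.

UUPUUPUUUPUUPUUUPUUPUUPUUUPUUPUUUPUUPUUPK

Applying the rule to each of the 17 symbols of UUPUUPUUUPUUPUUPK gives the pieces UUP UUP U UUP UUP U UUP UUP UUP U UUP UUP U UUP UUP U UPK, which concatenate to the answer.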